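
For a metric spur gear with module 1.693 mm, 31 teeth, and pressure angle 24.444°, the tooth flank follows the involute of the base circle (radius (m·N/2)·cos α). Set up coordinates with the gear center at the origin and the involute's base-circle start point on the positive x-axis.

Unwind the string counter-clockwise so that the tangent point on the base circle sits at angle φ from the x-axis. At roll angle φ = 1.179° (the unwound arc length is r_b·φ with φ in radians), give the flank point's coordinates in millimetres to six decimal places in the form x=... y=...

pitch radius r_p = m·N/2 = 1.693·31/2 = 26.241500
base radius r_b = r_p·cos α = 26.241500·cos 24.444° = 23.889373
roll angle φ = 1.179° = 0.02057743 rad
x = r_b·(cos φ + φ·sin φ) = 23.889373·(0.99978829 + 0.02057743·0.02057598) = 23.894431
y = r_b·(sin φ − φ·cos φ) = 23.889373·(0.02057598 − 0.02057743·0.99978829) = 0.000069

x=23.894431 y=0.000069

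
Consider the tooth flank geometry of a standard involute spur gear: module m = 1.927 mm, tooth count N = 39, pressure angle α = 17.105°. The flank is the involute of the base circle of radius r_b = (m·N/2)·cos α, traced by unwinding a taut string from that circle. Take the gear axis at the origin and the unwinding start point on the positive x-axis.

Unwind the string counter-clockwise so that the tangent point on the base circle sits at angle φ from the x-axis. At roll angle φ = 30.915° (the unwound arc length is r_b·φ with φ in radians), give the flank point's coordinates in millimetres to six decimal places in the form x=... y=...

pitch radius r_p = m·N/2 = 1.927·39/2 = 37.576500
base radius r_b = r_p·cos α = 37.576500·cos 17.105° = 35.914392
roll angle φ = 30.915° = 0.53956854 rad
x = r_b·(cos φ + φ·sin φ) = 35.914392·(0.85793043 + 0.53956854·0.51376588) = 40.767947
y = r_b·(sin φ − φ·cos φ) = 35.914392·(0.51376588 − 0.53956854·0.85793043) = 1.826376

x=40.767947 y=1.826376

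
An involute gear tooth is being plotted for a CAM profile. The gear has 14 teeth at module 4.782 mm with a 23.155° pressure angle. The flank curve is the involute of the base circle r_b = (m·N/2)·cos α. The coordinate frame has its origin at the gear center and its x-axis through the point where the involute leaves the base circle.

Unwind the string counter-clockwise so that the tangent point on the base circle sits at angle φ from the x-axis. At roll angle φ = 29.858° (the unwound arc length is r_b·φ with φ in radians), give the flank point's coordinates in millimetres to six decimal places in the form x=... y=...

x=34.677078 y=1.412817

pitch radius r_p = m·N/2 = 4.782·14/2 = 33.474000
base radius r_b = r_p·cos α = 33.474000·cos 23.155° = 30.777484
roll angle φ = 29.858° = 0.52112041 rad
x = r_b·(cos φ + φ·sin φ) = 30.777484·(0.86726193 + 0.52112041·0.49785214) = 34.677078
y = r_b·(sin φ − φ·cos φ) = 30.777484·(0.49785214 − 0.52112041·0.86726193) = 1.412817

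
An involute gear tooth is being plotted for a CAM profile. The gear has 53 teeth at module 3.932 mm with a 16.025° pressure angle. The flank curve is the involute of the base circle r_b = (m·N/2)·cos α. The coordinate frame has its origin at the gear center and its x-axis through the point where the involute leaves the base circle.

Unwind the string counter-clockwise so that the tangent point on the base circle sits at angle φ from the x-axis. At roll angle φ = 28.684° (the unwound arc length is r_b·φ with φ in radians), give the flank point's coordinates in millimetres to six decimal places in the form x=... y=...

pitch radius r_p = m·N/2 = 3.932·53/2 = 104.198000
base radius r_b = r_p·cos α = 104.198000·cos 16.025° = 100.149005
roll angle φ = 28.684° = 0.50063024 rad
x = r_b·(cos φ + φ·sin φ) = 100.149005·(0.87728023 + 0.50063024·0.47997853) = 111.923724
y = r_b·(sin φ − φ·cos φ) = 100.149005·(0.47997853 − 0.50063024·0.87728023) = 4.084629

x=111.923724 y=4.084629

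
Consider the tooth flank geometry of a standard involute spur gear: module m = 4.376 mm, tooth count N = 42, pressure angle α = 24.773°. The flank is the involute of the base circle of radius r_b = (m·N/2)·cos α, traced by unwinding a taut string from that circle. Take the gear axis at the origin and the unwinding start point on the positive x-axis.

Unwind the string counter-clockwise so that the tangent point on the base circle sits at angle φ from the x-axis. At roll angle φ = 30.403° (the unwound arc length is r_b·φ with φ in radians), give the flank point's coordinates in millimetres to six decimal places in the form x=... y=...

pitch radius r_p = m·N/2 = 4.376·42/2 = 91.896000
base radius r_b = r_p·cos α = 91.896000·cos 24.773° = 83.439274
roll angle φ = 30.403° = 0.53063245 rad
x = r_b·(cos φ + φ·sin φ) = 83.439274·(0.86248717 + 0.53063245·0.50607892) = 94.372245
y = r_b·(sin φ − φ·cos φ) = 83.439274·(0.50607892 − 0.53063245·0.86248717) = 4.039733

x=94.372245 y=4.039733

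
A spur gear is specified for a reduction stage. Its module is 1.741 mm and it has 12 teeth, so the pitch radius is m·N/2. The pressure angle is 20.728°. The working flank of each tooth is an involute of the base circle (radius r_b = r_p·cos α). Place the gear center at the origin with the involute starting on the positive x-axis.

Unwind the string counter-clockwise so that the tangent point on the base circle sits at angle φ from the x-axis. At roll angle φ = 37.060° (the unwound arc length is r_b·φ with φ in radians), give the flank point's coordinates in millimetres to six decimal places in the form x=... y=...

pitch radius r_p = m·N/2 = 1.741·12/2 = 10.446000
base radius r_b = r_p·cos α = 10.446000·cos 20.728° = 9.769843
roll angle φ = 37.060° = 0.64681902 rad
x = r_b·(cos φ + φ·sin φ) = 9.769843·(0.79800485 + 0.64681902·0.60265102) = 11.604727
y = r_b·(sin φ − φ·cos φ) = 9.769843·(0.60265102 − 0.64681902·0.79800485) = 0.844958

x=11.604727 y=0.844958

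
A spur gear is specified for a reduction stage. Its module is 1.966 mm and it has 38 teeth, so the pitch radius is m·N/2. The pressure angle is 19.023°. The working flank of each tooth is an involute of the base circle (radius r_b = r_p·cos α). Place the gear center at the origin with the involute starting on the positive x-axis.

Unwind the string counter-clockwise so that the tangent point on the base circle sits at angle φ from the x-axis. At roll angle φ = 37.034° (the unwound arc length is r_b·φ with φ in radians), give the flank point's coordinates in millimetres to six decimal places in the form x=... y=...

x=41.938107 y=3.047936

pitch radius r_p = m·N/2 = 1.966·38/2 = 37.354000
base radius r_b = r_p·cos α = 37.354000·cos 19.023° = 35.314016
roll angle φ = 37.034° = 0.64636524 rad
x = r_b·(cos φ + φ·sin φ) = 35.314016·(0.79827825 + 0.64636524·0.60228884) = 41.938107
y = r_b·(sin φ − φ·cos φ) = 35.314016·(0.60228884 − 0.64636524·0.79827825) = 3.047936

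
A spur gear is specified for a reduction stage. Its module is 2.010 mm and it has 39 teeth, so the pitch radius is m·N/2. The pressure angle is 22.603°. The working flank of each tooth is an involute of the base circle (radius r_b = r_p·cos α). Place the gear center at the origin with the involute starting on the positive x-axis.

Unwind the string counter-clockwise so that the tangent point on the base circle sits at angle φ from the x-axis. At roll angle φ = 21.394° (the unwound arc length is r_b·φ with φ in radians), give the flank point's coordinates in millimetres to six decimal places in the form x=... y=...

x=38.619686 y=0.619215

pitch radius r_p = m·N/2 = 2.010·39/2 = 39.195000
base radius r_b = r_p·cos α = 39.195000·cos 22.603° = 36.184436
roll angle φ = 21.394° = 0.37339574 rad
x = r_b·(cos φ + φ·sin φ) = 36.184436·(0.93109402 + 0.37339574·0.36477928) = 38.619686
y = r_b·(sin φ − φ·cos φ) = 36.184436·(0.36477928 − 0.37339574·0.93109402) = 0.619215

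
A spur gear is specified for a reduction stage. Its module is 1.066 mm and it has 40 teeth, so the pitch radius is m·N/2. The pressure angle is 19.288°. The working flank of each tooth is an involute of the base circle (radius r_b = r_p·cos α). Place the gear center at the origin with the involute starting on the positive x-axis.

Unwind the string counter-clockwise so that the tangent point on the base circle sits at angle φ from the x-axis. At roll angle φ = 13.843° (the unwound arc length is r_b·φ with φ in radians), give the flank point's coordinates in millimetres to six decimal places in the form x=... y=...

x=20.702102 y=0.094051

pitch radius r_p = m·N/2 = 1.066·40/2 = 21.320000
base radius r_b = r_p·cos α = 21.320000·cos 19.288° = 20.123312
roll angle φ = 13.843° = 0.24160593 rad
x = r_b·(cos φ + φ·sin φ) = 20.123312·(0.97095499 + 0.24160593·0.23926222) = 20.702102
y = r_b·(sin φ − φ·cos φ) = 20.123312·(0.23926222 − 0.24160593·0.97095499) = 0.094051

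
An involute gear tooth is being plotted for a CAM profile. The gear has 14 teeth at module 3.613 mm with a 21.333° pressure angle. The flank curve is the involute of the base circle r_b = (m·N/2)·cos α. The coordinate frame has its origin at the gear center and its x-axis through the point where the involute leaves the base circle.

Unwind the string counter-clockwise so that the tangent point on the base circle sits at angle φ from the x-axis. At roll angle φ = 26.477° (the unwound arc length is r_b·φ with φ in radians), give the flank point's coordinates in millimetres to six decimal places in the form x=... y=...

x=25.940780 y=0.758499

pitch radius r_p = m·N/2 = 3.613·14/2 = 25.291000
base radius r_b = r_p·cos α = 25.291000·cos 21.333° = 23.558108
roll angle φ = 26.477° = 0.46211083 rad
x = r_b·(cos φ + φ·sin φ) = 23.558108·(0.89511340 + 0.46211083·0.44583853) = 25.940780
y = r_b·(sin φ − φ·cos φ) = 23.558108·(0.44583853 − 0.46211083·0.89511340) = 0.758499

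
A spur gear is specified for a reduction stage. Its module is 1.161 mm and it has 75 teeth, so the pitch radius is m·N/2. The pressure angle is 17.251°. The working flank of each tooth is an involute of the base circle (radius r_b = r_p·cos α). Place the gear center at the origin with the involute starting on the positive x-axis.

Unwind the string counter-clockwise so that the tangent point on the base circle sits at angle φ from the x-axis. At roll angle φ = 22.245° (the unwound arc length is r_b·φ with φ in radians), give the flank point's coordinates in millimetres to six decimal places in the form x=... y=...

x=44.595589 y=0.798953

pitch radius r_p = m·N/2 = 1.161·75/2 = 43.537500
base radius r_b = r_p·cos α = 43.537500·cos 17.251° = 41.578955
roll angle φ = 22.245° = 0.38824849 rad
x = r_b·(cos φ + φ·sin φ) = 41.578955·(0.92557354 + 0.38824849·0.37856785) = 44.595589
y = r_b·(sin φ − φ·cos φ) = 41.578955·(0.37856785 − 0.38824849·0.92557354) = 0.798953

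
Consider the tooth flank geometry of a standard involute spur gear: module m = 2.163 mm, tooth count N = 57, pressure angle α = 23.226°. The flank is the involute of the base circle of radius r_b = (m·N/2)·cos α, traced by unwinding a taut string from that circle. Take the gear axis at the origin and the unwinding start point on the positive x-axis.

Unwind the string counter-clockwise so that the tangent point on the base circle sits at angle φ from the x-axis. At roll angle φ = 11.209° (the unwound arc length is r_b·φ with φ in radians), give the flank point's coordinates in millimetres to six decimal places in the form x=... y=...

pitch radius r_p = m·N/2 = 2.163·57/2 = 61.645500
base radius r_b = r_p·cos α = 61.645500·cos 23.226° = 56.649532
roll angle φ = 11.209° = 0.19563396 rad
x = r_b·(cos φ + φ·sin φ) = 56.649532·(0.98092463 + 0.19563396·0.19438844) = 57.723245
y = r_b·(sin φ − φ·cos φ) = 56.649532·(0.19438844 − 0.19563396·0.98092463) = 0.140846

x=57.723245 y=0.140846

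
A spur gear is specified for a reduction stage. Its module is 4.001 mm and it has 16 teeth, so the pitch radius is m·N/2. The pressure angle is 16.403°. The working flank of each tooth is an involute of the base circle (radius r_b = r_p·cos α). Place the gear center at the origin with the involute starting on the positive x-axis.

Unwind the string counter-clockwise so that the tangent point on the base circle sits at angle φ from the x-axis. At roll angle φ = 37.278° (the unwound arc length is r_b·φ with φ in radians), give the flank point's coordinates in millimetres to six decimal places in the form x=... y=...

x=36.532424 y=2.701373

pitch radius r_p = m·N/2 = 4.001·16/2 = 32.008000
base radius r_b = r_p·cos α = 32.008000·cos 16.403° = 30.705248
roll angle φ = 37.278° = 0.65062384 rad
x = r_b·(cos φ + φ·sin φ) = 30.705248·(0.79570611 + 0.65062384·0.60568292) = 36.532424
y = r_b·(sin φ − φ·cos φ) = 30.705248·(0.60568292 − 0.65062384·0.79570611) = 2.701373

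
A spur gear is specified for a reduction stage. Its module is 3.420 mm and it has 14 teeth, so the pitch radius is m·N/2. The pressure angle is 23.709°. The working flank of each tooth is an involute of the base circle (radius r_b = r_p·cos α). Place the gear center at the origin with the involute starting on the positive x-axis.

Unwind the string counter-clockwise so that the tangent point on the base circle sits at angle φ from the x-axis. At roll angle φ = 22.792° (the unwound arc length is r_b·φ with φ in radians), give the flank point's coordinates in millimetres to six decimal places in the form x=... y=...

pitch radius r_p = m·N/2 = 3.420·14/2 = 23.940000
base radius r_b = r_p·cos α = 23.940000·cos 23.709° = 21.919451
roll angle φ = 22.792° = 0.39779544 rad
x = r_b·(cos φ + φ·sin φ) = 21.919451·(0.92191725 + 0.39779544·0.38738687) = 23.585723
y = r_b·(sin φ − φ·cos φ) = 21.919451·(0.38738687 − 0.39779544·0.92191725) = 0.452689

x=23.585723 y=0.452689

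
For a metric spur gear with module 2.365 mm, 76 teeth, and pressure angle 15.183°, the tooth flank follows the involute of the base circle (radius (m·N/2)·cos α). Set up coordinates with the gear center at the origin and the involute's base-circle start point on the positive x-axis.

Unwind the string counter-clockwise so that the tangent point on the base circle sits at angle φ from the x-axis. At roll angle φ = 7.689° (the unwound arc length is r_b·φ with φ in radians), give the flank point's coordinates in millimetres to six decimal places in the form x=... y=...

x=87.510503 y=0.069747

pitch radius r_p = m·N/2 = 2.365·76/2 = 89.870000
base radius r_b = r_p·cos α = 89.870000·cos 15.183° = 86.733020
roll angle φ = 7.689° = 0.13419837 rad
x = r_b·(cos φ + φ·sin φ) = 86.733020·(0.99100890 + 0.13419837·0.13379593) = 87.510503
y = r_b·(sin φ − φ·cos φ) = 86.733020·(0.13379593 − 0.13419837·0.99100890) = 0.069747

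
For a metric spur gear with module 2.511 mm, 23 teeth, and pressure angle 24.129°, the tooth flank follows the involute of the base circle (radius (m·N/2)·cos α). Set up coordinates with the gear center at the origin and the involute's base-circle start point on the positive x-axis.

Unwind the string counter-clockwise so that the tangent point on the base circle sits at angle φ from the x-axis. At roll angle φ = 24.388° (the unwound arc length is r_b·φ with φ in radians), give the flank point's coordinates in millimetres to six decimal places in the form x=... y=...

pitch radius r_p = m·N/2 = 2.511·23/2 = 28.876500
base radius r_b = r_p·cos α = 28.876500·cos 24.129° = 26.353485
roll angle φ = 24.388° = 0.42565090 rad
x = r_b·(cos φ + φ·sin φ) = 26.353485·(0.91077016 + 0.42565090·0.41291369) = 28.633779
y = r_b·(sin φ − φ·cos φ) = 26.353485·(0.41291369 − 0.42565090·0.91077016) = 0.665256

x=28.633779 y=0.665256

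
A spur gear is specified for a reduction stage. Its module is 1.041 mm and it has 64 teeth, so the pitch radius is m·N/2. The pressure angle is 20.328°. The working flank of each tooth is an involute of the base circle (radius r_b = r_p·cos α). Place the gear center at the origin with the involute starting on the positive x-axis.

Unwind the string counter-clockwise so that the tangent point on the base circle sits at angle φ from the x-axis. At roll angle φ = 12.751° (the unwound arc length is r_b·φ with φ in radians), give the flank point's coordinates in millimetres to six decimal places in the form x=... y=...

pitch radius r_p = m·N/2 = 1.041·64/2 = 33.312000
base radius r_b = r_p·cos α = 33.312000·cos 20.328° = 31.237305
roll angle φ = 12.751° = 0.22254693 rad
x = r_b·(cos φ + φ·sin φ) = 31.237305·(0.97533847 + 0.22254693·0.22071446) = 32.001300
y = r_b·(sin φ − φ·cos φ) = 31.237305·(0.22071446 − 0.22254693·0.97533847) = 0.114200

x=32.001300 y=0.114200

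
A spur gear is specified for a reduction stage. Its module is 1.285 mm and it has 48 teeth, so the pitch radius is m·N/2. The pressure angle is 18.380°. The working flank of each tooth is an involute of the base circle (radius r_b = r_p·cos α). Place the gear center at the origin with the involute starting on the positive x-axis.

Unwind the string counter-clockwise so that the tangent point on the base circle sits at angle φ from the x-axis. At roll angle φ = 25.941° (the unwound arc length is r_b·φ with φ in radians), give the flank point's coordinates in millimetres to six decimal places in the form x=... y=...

x=32.114413 y=0.886985

pitch radius r_p = m·N/2 = 1.285·48/2 = 30.840000
base radius r_b = r_p·cos α = 30.840000·cos 18.380° = 29.266732
roll angle φ = 25.941° = 0.45275586 rad
x = r_b·(cos φ + φ·sin φ) = 29.266732·(0.89924498 + 0.45275586·0.43744539) = 32.114413
y = r_b·(sin φ − φ·cos φ) = 29.266732·(0.43744539 − 0.45275586·0.89924498) = 0.886985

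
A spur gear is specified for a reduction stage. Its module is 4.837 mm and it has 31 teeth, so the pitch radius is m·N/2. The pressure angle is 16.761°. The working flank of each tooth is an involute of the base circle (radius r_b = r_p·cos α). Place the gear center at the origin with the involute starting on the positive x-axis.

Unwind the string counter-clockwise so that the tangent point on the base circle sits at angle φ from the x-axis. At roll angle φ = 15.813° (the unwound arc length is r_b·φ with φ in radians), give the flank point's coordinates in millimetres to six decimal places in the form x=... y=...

pitch radius r_p = m·N/2 = 4.837·31/2 = 74.973500
base radius r_b = r_p·cos α = 74.973500·cos 16.761° = 71.788327
roll angle φ = 15.813° = 0.27598891 rad
x = r_b·(cos φ + φ·sin φ) = 71.788327·(0.96215619 + 0.27598891·0.27249856) = 74.470538
y = r_b·(sin φ − φ·cos φ) = 71.788327·(0.27249856 − 0.27598891·0.96215619) = 0.499224

x=74.470538 y=0.499224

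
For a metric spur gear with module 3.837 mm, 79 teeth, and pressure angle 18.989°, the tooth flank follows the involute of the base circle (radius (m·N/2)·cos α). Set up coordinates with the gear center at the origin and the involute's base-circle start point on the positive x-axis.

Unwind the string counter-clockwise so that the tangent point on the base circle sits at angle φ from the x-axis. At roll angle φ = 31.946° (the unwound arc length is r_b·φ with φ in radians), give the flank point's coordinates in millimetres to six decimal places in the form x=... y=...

pitch radius r_p = m·N/2 = 3.837·79/2 = 151.561500
base radius r_b = r_p·cos α = 151.561500·cos 18.989° = 143.313684
roll angle φ = 31.946° = 0.55756288 rad
x = r_b·(cos φ + φ·sin φ) = 143.313684·(0.84854716 + 0.55756288·0.52911976) = 163.888470
y = r_b·(sin φ − φ·cos φ) = 143.313684·(0.52911976 − 0.55756288·0.84854716) = 8.025762

x=163.888470 y=8.025762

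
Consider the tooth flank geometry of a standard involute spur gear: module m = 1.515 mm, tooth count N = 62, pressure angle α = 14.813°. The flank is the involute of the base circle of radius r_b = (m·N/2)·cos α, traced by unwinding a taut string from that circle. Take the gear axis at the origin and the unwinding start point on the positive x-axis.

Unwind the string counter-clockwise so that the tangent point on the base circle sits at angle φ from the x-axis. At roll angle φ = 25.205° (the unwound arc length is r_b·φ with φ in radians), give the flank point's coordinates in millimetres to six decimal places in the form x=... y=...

x=49.587189 y=1.263684

pitch radius r_p = m·N/2 = 1.515·62/2 = 46.965000
base radius r_b = r_p·cos α = 46.965000·cos 14.813° = 45.404137
roll angle φ = 25.205° = 0.43991024 rad
x = r_b·(cos φ + φ·sin φ) = 45.404137·(0.90478989 + 0.43991024·0.42585825) = 49.587189
y = r_b·(sin φ − φ·cos φ) = 45.404137·(0.42585825 − 0.43991024·0.90478989) = 1.263684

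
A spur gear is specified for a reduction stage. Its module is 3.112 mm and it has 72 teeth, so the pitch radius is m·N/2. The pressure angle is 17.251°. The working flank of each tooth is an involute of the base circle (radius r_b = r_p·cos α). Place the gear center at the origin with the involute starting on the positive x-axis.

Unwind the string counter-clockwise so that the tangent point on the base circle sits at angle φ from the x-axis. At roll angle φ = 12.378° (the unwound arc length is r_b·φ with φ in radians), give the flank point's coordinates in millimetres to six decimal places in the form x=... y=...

pitch radius r_p = m·N/2 = 3.112·72/2 = 112.032000
base radius r_b = r_p·cos α = 112.032000·cos 17.251° = 106.992215
roll angle φ = 12.378° = 0.21603685 rad
x = r_b·(cos φ + φ·sin φ) = 106.992215·(0.97675466 + 0.21603685·0.21436030) = 109.459924
y = r_b·(sin φ − φ·cos φ) = 106.992215·(0.21436030 − 0.21603685·0.97675466) = 0.357920

x=109.459924 y=0.357920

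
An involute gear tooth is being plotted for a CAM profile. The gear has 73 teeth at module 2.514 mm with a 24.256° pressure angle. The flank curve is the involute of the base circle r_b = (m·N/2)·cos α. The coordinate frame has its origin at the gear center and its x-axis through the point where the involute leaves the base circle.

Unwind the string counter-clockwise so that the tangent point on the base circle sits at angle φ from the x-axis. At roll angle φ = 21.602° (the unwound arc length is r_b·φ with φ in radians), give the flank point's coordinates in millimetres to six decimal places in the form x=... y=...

x=89.396700 y=1.473418

pitch radius r_p = m·N/2 = 2.514·73/2 = 91.761000
base radius r_b = r_p·cos α = 91.761000·cos 24.256° = 83.660250
roll angle φ = 21.602° = 0.37702603 rad
x = r_b·(cos φ + φ·sin φ) = 83.660250·(0.92976364 + 0.37702603·0.36815701) = 89.396700
y = r_b·(sin φ − φ·cos φ) = 83.660250·(0.36815701 − 0.37702603·0.92976364) = 1.473418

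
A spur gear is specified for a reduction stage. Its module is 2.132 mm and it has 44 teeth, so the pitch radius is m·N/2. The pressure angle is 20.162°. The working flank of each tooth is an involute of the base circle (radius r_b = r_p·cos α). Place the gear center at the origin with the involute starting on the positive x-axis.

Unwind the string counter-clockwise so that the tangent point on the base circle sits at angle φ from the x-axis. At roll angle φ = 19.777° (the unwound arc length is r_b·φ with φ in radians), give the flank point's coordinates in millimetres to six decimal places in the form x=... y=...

x=46.575160 y=0.596425

pitch radius r_p = m·N/2 = 2.132·44/2 = 46.904000
base radius r_b = r_p·cos α = 46.904000·cos 20.162° = 44.029809
roll angle φ = 19.777° = 0.34517377 rad
x = r_b·(cos φ + φ·sin φ) = 44.029809·(0.94101667 + 0.34517377·0.33836020) = 46.575160
y = r_b·(sin φ − φ·cos φ) = 44.029809·(0.33836020 − 0.34517377·0.94101667) = 0.596425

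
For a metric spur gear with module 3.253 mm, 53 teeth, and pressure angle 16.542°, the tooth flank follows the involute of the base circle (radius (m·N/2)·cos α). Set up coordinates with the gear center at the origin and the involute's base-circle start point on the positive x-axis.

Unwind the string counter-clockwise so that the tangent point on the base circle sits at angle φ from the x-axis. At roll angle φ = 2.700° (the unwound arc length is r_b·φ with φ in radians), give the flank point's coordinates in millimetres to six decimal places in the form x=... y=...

pitch radius r_p = m·N/2 = 3.253·53/2 = 86.204500
base radius r_b = r_p·cos α = 86.204500·cos 16.542° = 82.636606
roll angle φ = 2.700° = 0.04712389 rad
x = r_b·(cos φ + φ·sin φ) = 82.636606·(0.99888987 + 0.04712389·0.04710645) = 82.728309
y = r_b·(sin φ − φ·cos φ) = 82.636606·(0.04710645 − 0.04712389·0.99888987) = 0.002882

x=82.728309 y=0.002882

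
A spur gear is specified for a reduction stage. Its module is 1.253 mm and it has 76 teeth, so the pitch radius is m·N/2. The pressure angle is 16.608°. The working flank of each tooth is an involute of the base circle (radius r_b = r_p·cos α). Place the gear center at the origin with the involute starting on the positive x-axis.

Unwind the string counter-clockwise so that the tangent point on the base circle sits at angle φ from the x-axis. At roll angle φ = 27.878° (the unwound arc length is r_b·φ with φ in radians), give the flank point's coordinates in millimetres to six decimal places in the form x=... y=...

pitch radius r_p = m·N/2 = 1.253·76/2 = 47.614000
base radius r_b = r_p·cos α = 47.614000·cos 16.608° = 45.627671
roll angle φ = 27.878° = 0.48656289 rad
x = r_b·(cos φ + φ·sin φ) = 45.627671·(0.88394524 + 0.48656289·0.46759044) = 50.713213
y = r_b·(sin φ − φ·cos φ) = 45.627671·(0.46759044 − 0.48656289·0.88394524) = 1.710832

x=50.713213 y=1.710832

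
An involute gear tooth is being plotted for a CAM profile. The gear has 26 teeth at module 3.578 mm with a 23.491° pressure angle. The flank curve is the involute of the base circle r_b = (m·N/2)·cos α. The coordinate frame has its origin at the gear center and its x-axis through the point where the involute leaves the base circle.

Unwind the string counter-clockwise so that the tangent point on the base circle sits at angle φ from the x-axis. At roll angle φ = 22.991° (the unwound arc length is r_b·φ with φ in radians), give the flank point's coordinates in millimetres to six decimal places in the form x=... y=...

x=45.956434 y=0.904038

pitch radius r_p = m·N/2 = 3.578·26/2 = 46.514000
base radius r_b = r_p·cos α = 46.514000·cos 23.491° = 42.659045
roll angle φ = 22.991° = 0.40126865 rad
x = r_b·(cos φ + φ·sin φ) = 42.659045·(0.92056622 + 0.40126865·0.39058653) = 45.956434
y = r_b·(sin φ − φ·cos φ) = 42.659045·(0.39058653 − 0.40126865·0.92056622) = 0.904038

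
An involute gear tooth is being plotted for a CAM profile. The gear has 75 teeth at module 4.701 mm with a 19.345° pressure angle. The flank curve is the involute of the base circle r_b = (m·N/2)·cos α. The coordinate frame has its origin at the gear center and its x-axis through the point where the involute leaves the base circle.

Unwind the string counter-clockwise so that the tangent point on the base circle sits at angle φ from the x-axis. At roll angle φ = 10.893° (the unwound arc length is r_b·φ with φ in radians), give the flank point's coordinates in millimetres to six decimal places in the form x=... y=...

pitch radius r_p = m·N/2 = 4.701·75/2 = 176.287500
base radius r_b = r_p·cos α = 176.287500·cos 19.345° = 166.334497
roll angle φ = 10.893° = 0.19011872 rad
x = r_b·(cos φ + φ·sin φ) = 166.334497·(0.98198181 + 0.19011872·0.18897547) = 169.313479
y = r_b·(sin φ − φ·cos φ) = 166.334497·(0.18897547 − 0.19011872·0.98198181) = 0.379634

x=169.313479 y=0.379634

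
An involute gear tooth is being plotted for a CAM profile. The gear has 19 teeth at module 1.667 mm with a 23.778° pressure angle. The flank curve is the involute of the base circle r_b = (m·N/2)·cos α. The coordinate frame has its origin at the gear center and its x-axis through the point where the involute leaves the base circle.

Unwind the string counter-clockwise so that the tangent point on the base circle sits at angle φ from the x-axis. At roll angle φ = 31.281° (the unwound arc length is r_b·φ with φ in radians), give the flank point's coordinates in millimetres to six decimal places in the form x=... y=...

pitch radius r_p = m·N/2 = 1.667·19/2 = 15.836500
base radius r_b = r_p·cos α = 15.836500·cos 23.778° = 14.492212
roll angle φ = 31.281° = 0.54595644 rad
x = r_b·(cos φ + φ·sin φ) = 14.492212·(0.85463106 + 0.54595644·0.51923573) = 16.493748
y = r_b·(sin φ − φ·cos φ) = 14.492212·(0.51923573 − 0.54595644·0.85463106) = 0.762934

x=16.493748 y=0.762934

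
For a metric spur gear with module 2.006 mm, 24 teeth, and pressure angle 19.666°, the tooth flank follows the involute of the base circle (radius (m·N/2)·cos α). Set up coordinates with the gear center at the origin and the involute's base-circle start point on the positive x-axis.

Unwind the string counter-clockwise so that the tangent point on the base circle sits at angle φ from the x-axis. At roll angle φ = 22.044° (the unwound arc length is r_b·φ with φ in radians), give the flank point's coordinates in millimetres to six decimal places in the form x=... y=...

pitch radius r_p = m·N/2 = 2.006·24/2 = 24.072000
base radius r_b = r_p·cos α = 24.072000·cos 19.666° = 22.667890
roll angle φ = 22.044° = 0.38474038 rad
x = r_b·(cos φ + φ·sin φ) = 22.667890·(0.92689590 + 0.38474038·0.37531851) = 24.284022
y = r_b·(sin φ − φ·cos φ) = 22.667890·(0.37531851 − 0.38474038·0.92689590) = 0.423985

x=24.284022 y=0.423985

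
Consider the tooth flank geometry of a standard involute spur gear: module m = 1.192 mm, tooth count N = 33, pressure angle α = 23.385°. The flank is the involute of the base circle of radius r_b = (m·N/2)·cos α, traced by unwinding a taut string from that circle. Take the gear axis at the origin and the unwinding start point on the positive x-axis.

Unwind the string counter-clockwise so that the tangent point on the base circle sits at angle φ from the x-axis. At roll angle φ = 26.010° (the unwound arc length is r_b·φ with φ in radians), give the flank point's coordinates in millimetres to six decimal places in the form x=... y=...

pitch radius r_p = m·N/2 = 1.192·33/2 = 19.668000
base radius r_b = r_p·cos α = 19.668000·cos 23.385° = 18.052442
roll angle φ = 26.010° = 0.45396014 rad
x = r_b·(cos φ + φ·sin φ) = 18.052442·(0.89871752 + 0.45396014·0.43852801) = 19.817822
y = r_b·(sin φ − φ·cos φ) = 18.052442·(0.43852801 − 0.45396014·0.89871752) = 0.551431

x=19.817822 y=0.551431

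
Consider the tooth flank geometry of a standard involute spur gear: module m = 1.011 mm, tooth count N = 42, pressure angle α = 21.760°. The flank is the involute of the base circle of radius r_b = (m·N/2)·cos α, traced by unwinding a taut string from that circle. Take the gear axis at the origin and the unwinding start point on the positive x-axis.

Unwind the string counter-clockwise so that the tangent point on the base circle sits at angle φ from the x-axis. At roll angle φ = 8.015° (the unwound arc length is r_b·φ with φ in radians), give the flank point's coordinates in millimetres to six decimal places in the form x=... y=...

x=19.910169 y=0.017957

pitch radius r_p = m·N/2 = 1.011·42/2 = 21.231000
base radius r_b = r_p·cos α = 21.231000·cos 21.760° = 19.718182
roll angle φ = 8.015° = 0.13988814 rad
x = r_b·(cos φ + φ·sin φ) = 19.718182·(0.99023160 + 0.13988814·0.13943235) = 19.910169
y = r_b·(sin φ − φ·cos φ) = 19.718182·(0.13943235 − 0.13988814·0.99023160) = 0.017957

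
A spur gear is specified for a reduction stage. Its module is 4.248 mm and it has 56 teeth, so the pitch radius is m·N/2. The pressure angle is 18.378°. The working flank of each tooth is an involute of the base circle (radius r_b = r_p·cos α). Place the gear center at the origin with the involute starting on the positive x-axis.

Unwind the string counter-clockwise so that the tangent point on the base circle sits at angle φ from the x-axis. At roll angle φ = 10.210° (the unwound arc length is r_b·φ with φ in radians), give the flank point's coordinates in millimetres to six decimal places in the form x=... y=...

x=114.655502 y=0.212234

pitch radius r_p = m·N/2 = 4.248·56/2 = 118.944000
base radius r_b = r_p·cos α = 118.944000·cos 18.378° = 112.877516
roll angle φ = 10.210° = 0.17819812 rad
x = r_b·(cos φ + φ·sin φ) = 112.877516·(0.98416469 + 0.17819812·0.17725651) = 114.655502
y = r_b·(sin φ − φ·cos φ) = 112.877516·(0.17725651 − 0.17819812·0.98416469) = 0.212234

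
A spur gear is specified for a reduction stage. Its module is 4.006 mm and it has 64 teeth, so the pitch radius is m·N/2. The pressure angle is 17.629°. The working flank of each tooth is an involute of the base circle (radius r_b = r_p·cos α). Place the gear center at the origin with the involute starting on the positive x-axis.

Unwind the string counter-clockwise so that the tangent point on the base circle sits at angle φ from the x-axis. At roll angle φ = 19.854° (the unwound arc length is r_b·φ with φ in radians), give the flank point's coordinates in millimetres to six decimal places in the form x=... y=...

pitch radius r_p = m·N/2 = 4.006·64/2 = 128.192000
base radius r_b = r_p·cos α = 128.192000·cos 17.629° = 122.171784
roll angle φ = 19.854° = 0.34651767 rad
x = r_b·(cos φ + φ·sin φ) = 122.171784·(0.94056110 + 0.34651767·0.33962453) = 129.287923
y = r_b·(sin φ − φ·cos φ) = 122.171784·(0.33962453 − 0.34651767·0.94056110) = 1.674180

x=129.287923 y=1.674180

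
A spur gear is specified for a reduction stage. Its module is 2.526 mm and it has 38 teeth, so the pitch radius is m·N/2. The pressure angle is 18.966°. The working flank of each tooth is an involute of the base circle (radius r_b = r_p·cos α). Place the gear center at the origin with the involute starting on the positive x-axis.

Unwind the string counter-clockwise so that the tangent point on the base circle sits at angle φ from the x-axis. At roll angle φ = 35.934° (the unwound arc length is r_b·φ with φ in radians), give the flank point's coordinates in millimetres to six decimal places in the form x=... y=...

pitch radius r_p = m·N/2 = 2.526·38/2 = 47.994000
base radius r_b = r_p·cos α = 47.994000·cos 18.966° = 45.388483
roll angle φ = 35.934° = 0.62716661 rad
x = r_b·(cos φ + φ·sin φ) = 45.388483·(0.80969354 + 0.62716661·0.58685294) = 53.456200
y = r_b·(sin φ − φ·cos φ) = 45.388483·(0.58685294 − 0.62716661·0.80969354) = 3.587514

x=53.456200 y=3.587514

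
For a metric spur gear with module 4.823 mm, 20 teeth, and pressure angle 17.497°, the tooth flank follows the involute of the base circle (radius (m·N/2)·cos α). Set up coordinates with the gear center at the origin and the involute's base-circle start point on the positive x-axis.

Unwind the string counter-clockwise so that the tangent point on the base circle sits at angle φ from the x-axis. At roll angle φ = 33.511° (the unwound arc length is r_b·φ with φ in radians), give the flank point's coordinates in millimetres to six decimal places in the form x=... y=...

x=53.205986 y=2.964061

pitch radius r_p = m·N/2 = 4.823·20/2 = 48.230000
base radius r_b = r_p·cos α = 48.230000·cos 17.497° = 45.998528
roll angle φ = 33.511° = 0.58487729 rad
x = r_b·(cos φ + φ·sin φ) = 45.998528·(0.83377984 + 0.58487729·0.55209707) = 53.205986
y = r_b·(sin φ − φ·cos φ) = 45.998528·(0.55209707 − 0.58487729·0.83377984) = 2.964061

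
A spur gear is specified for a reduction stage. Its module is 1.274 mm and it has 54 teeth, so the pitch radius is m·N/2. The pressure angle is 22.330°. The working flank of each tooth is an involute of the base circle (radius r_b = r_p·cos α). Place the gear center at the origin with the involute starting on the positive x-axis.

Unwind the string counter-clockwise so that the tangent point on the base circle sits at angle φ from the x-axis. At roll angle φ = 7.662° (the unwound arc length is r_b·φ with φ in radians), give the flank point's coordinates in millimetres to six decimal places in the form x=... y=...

pitch radius r_p = m·N/2 = 1.274·54/2 = 34.398000
base radius r_b = r_p·cos α = 34.398000·cos 22.330° = 31.818525
roll angle φ = 7.662° = 0.13372713 rad
x = r_b·(cos φ + φ·sin φ) = 31.818525·(0.99107184 + 0.13372713·0.13332891) = 32.101759
y = r_b·(sin φ − φ·cos φ) = 31.818525·(0.13332891 − 0.13372713·0.99107184) = 0.025319

x=32.101759 y=0.025319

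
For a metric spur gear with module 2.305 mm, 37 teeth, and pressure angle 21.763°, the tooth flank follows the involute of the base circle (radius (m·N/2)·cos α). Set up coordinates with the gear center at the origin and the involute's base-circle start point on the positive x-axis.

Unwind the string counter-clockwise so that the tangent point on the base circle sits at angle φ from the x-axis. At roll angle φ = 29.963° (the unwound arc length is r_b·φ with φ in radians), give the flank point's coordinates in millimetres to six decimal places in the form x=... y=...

x=44.653851 y=1.836847

pitch radius r_p = m·N/2 = 2.305·37/2 = 42.642500
base radius r_b = r_p·cos α = 42.642500·cos 21.763° = 39.603175
roll angle φ = 29.963° = 0.52295300 rad
x = r_b·(cos φ + φ·sin φ) = 39.603175·(0.86634811 + 0.52295300·0.49944064) = 44.653851
y = r_b·(sin φ − φ·cos φ) = 39.603175·(0.49944064 − 0.52295300·0.86634811) = 1.836847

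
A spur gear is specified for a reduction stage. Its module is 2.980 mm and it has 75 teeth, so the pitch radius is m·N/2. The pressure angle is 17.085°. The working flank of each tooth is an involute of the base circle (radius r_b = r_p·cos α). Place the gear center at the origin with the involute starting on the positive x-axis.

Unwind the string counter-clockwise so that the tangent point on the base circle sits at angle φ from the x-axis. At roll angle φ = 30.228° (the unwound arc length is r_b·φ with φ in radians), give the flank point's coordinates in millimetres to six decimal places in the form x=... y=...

pitch radius r_p = m·N/2 = 2.980·75/2 = 111.750000
base radius r_b = r_p·cos α = 111.750000·cos 17.085° = 106.818468
roll angle φ = 30.228° = 0.52757813 rad
x = r_b·(cos φ + φ·sin φ) = 106.818468·(0.86402888 + 0.52757813·0.50344225) = 120.665773
y = r_b·(sin φ − φ·cos φ) = 106.818468·(0.50344225 − 0.52757813·0.86402888) = 5.084507

x=120.665773 y=5.084507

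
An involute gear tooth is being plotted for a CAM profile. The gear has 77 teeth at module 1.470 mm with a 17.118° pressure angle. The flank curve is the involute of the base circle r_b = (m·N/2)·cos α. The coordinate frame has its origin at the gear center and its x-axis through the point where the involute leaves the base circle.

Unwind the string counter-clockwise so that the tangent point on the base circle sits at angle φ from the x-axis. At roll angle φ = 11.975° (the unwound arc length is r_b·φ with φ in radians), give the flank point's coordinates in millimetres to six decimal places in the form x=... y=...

pitch radius r_p = m·N/2 = 1.470·77/2 = 56.595000
base radius r_b = r_p·cos α = 56.595000·cos 17.118° = 54.087875
roll angle φ = 11.975° = 0.20900318 rad
x = r_b·(cos φ + φ·sin φ) = 54.087875·(0.97823823 + 0.20900318·0.20748487) = 55.256348
y = r_b·(sin φ − φ·cos φ) = 54.087875·(0.20748487 − 0.20900318·0.97823823) = 0.163885

x=55.256348 y=0.163885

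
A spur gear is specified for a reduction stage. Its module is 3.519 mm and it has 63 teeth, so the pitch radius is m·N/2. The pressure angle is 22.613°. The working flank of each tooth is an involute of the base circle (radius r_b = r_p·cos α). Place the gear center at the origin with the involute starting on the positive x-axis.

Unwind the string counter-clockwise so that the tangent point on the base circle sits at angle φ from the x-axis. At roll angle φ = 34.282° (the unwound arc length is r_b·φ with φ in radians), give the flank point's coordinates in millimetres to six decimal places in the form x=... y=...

x=119.036424 y=7.048074

pitch radius r_p = m·N/2 = 3.519·63/2 = 110.848500
base radius r_b = r_p·cos α = 110.848500·cos 22.613° = 102.326800
roll angle φ = 34.282° = 0.59833377 rad
x = r_b·(cos φ + φ·sin φ) = 102.326800·(0.82627529 + 0.59833377·0.56326649) = 119.036424
y = r_b·(sin φ − φ·cos φ) = 102.326800·(0.56326649 − 0.59833377·0.82627529) = 7.048074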